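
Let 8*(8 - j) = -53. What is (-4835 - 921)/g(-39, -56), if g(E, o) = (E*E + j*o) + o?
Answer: -2878/323 ≈ -8.9102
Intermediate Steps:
j = 117/8 (j = 8 - 1/8*(-53) = 8 + 53/8 = 117/8 ≈ 14.625)
g(E, o) = E**2 + 125*o/8 (g(E, o) = (E*E + 117*o/8) + o = (E**2 + 117*o/8) + o = E**2 + 125*o/8)
(-4835 - 921)/g(-39, -56) = (-4835 - 921)/((-39)**2 + (125/8)*(-56)) = -5756/(1521 - 875) = -5756/646 = -5756*1/646 = -2878/323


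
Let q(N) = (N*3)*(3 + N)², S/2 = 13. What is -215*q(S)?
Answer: -14103570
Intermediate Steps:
S = 26 (S = 2*13 = 26)
q(N) = 3*N*(3 + N)² (q(N) = (3*N)*(3 + N)² = 3*N*(3 + N)²)
-215*q(S) = -645*26*(3 + 26)² = -645*26*29² = -645*26*841 = -215*65598 = -14103570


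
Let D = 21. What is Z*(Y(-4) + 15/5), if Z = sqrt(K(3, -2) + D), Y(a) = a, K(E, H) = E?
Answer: -2*sqrt(6) ≈ -4.8990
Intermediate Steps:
Z = 2*sqrt(6) (Z = sqrt(3 + 21) = sqrt(24) = 2*sqrt(6) ≈ 4.8990)
Z*(Y(-4) + 15/5) = (2*sqrt(6))*(-4 + 15/5) = (2*sqrt(6))*(-4 + 15*(1/5)) = (2*sqrt(6))*(-4 + 3) = (2*sqrt(6))*(-1) = -2*sqrt(6)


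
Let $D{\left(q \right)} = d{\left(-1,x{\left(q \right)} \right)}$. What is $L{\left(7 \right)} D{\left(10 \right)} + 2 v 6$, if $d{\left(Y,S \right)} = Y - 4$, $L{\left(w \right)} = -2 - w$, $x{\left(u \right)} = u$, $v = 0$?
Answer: $45$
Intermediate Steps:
$d{\left(Y,S \right)} = -4 + Y$ ($d{\left(Y,S \right)} = Y - 4 = -4 + Y$)
$D{\left(q \right)} = -5$ ($D{\left(q \right)} = -4 - 1 = -5$)
$L{\left(7 \right)} D{\left(10 \right)} + 2 v 6 = \left(-2 - 7\right) \left(-5\right) + 2 \cdot 0 \cdot 6 = \left(-2 - 7\right) \left(-5\right) + 0 \cdot 6 = \left(-9\right) \left(-5\right) + 0 = 45 + 0 = 45$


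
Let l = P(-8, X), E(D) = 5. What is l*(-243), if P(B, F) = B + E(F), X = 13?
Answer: 729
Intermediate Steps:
P(B, F) = 5 + B (P(B, F) = B + 5 = 5 + B)
l = -3 (l = 5 - 8 = -3)
l*(-243) = -3*(-243) = 729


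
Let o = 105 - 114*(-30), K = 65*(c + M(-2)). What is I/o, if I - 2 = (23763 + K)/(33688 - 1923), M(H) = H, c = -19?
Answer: 85928/111971625 ≈ 0.00076741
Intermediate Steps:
K = -1365 (K = 65*(-19 - 2) = 65*(-21) = -1365)
o = 3525 (o = 105 + 3420 = 3525)
I = 85928/31765 (I = 2 + (23763 - 1365)/(33688 - 1923) = 2 + 22398/31765 = 85928/31765 ≈ 2.7051)
I/o = (85928/31765)/3525 = (85928/31765)*(1/3525) = 85928/111971625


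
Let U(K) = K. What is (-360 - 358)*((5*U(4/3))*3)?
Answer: -14360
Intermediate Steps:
(-360 - 358)*((5*U(4/3))*3) = (-360 - 358)*((5*(4/3))*3) = -718*5*(4*(⅓))*3 = -718*5*(4/3)*3 = -14360*3/3 = -718*20 = -14360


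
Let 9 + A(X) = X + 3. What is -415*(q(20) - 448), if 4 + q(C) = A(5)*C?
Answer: 195880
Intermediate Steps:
A(X) = -6 + X (A(X) = -9 + (X + 3) = -9 + (3 + X) = -6 + X)
q(C) = -4 - C (q(C) = -4 + (-6 + 5)*C = -4 - C)
-415*(q(20) - 448) = -415*((-4 - 1*20) - 448) = -415*((-4 - 20) - 448) = -415*(-24 - 448) = -415*(-472) = 195880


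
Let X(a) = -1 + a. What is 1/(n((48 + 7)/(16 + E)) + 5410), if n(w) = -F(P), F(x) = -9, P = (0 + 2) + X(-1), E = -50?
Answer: 1/5419 ≈ 0.00018454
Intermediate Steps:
P = 0 (P = (0 + 2) + (-1 - 1) = 2 - 2 = 0)
n(w) = 9 (n(w) = -1*(-9) = 9)
1/(n((48 + 7)/(16 + E)) + 5410) = 1/(9 + 5410) = 1/5419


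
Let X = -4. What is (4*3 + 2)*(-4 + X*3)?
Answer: -224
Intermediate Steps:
(4*3 + 2)*(-4 + X*3) = (4*3 + 2)*(-4 - 4*3) = (12 + 2)*(-4 - 12) = 14*(-16) = -224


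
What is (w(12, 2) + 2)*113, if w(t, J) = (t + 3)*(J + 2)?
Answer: 7006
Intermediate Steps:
w(t, J) = (2 + J)*(3 + t) (w(t, J) = (3 + t)*(2 + J) = (2 + J)*(3 + t))
(w(12, 2) + 2)*113 = ((6 + 2*12 + 3*2 + 2*12) + 2)*113 = ((6 + 24 + 6 + 24) + 2)*113 = (60 + 2)*113 = 62*113 = 7006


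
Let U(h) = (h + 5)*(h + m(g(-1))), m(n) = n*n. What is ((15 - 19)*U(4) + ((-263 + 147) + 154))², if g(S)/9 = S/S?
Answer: 9132484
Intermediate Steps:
g(S) = 9 (g(S) = 9*(S/S) = 9*1 = 9)
m(n) = n²
U(h) = (5 + h)*(81 + h) (U(h) = (h + 5)*(h + 9²) = (5 + h)*(h + 81) = (5 + h)*(81 + h))
((15 - 19)*U(4) + ((-263 + 147) + 154))² = ((15 - 19)*(405 + 4² + 86*4) + ((-263 + 147) + 154))² = (-4*(405 + 16 + 344) + (-116 + 154))² = (-4*765 + 38)² = (-3060 + 38)² = (-3022)² = 9132484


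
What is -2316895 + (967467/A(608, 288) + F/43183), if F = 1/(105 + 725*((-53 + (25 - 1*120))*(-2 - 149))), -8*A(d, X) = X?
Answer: -19678335524185596323/8396021461380 ≈ -2.3438e+6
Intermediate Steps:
A(d, X) = -X/8
F = 1/16202405 (F = 1/(105 + 725*((-53 + (25 - 120))*(-151))) = 1/(105 + 725*((-53 - 95)*(-151))) = 1/(105 + 725*(-148*(-151))) = 1/(105 + 725*22348) = 1/(105 + 16202300) = 1/16202405 ≈ 6.1719e-8)
-2316895 + (967467/A(608, 288) + F/43183) = -2316895 + (967467/((-⅛*288)) + (1/16202405)/43183) = -2316895 + (967467/(-36) + (1/16202405)*(1/43183)) = -2316895 + (967467*(-1/36) + 1/699668455115) = -2316895 + (-322489/12 + 1/699668455115) = -2316895 - 225635380421581223/8396021461380 = -19678335524185596323/8396021461380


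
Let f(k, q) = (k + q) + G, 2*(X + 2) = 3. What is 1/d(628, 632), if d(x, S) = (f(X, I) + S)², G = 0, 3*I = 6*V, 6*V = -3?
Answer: 4/1590121 ≈ 2.5155e-6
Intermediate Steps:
V = -½ (V = (⅙)*(-3) = -½ ≈ -0.50000)
I = -1 (I = (6*(-½))/3 = (⅓)*(-3) = -1)
X = -½ (X = -2 + (½)*3 = -2 + 3/2 = -½ ≈ -0.50000)
f(k, q) = k + q (f(k, q) = (k + q) + 0 = k + q)
d(x, S) = (-3/2 + S)² (d(x, S) = ((-½ - 1) + S)² = (-3/2 + S)²)
1/d(628, 632) = 1/((-3 + 2*632)²/4) = 1/((-3 + 1264)²/4) = 1/((¼)*1261²) = 1/((¼)*1590121) = 1/(1590121/4) = 4/1590121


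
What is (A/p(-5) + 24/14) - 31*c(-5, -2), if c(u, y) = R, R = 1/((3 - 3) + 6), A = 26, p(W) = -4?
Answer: -209/21 ≈ -9.9524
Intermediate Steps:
R = ⅙ (R = 1/(0 + 6) = 1/6 = ⅙ ≈ 0.16667)
c(u, y) = ⅙
(A/p(-5) + 24/14) - 31*c(-5, -2) = (26/(-4) + 24/14) - 31*⅙ = (26*(-¼) + 24*(1/14)) - 31/6 = (-13/2 + 12/7) - 31/6 = -67/14 - 31/6 = -209/21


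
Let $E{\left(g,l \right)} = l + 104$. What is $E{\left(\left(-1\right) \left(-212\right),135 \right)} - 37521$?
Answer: $-37282$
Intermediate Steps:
$E{\left(g,l \right)} = 104 + l$
$E{\left(\left(-1\right) \left(-212\right),135 \right)} - 37521 = \left(104 + 135\right) - 37521 = 239 - 37521 = -37282$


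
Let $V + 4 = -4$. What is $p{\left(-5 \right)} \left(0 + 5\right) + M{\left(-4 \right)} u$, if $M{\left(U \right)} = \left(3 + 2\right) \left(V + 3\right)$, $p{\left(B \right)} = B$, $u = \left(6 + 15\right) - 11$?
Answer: $-275$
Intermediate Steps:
$V = -8$ ($V = -4 - 4 = -8$)
$u = 10$ ($u = 21 - 11 = 10$)
$M{\left(U \right)} = -25$ ($M{\left(U \right)} = \left(3 + 2\right) \left(-8 + 3\right) = 5 \left(-5\right) = -25$)
$p{\left(-5 \right)} \left(0 + 5\right) + M{\left(-4 \right)} u = - 5 \left(0 + 5\right) - 250 = \left(-5\right) 5 - 250 = -25 - 250 = -275$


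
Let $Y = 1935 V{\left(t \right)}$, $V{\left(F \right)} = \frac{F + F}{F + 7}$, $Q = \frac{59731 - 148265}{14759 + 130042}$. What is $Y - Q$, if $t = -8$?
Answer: $\frac{4483127494}{144801} \approx 30961.0$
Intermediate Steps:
$Q = - \frac{88534}{144801} \approx -0.61142$
$V{\left(F \right)} = \frac{2 F}{7 + F}$
$Y = 30960$ ($Y = 1935 \cdot 2 \left(-8\right) \frac{1}{7 - 8} = 1935 \cdot 2 \left(-8\right) \frac{1}{-1} = 1935 \cdot 2 \left(-8\right) \left(-1\right) = 1935 \cdot 16 = 30960$)
$Y - Q = 30960 - - \frac{88534}{144801} = 30960 + \frac{88534}{144801} = \frac{4483127494}{144801}$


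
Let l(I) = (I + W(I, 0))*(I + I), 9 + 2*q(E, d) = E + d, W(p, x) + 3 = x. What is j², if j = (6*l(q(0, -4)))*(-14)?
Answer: 107619876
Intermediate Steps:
W(p, x) = -3 + x
q(E, d) = -9/2 + E/2 + d/2 (q(E, d) = -9/2 + (E + d)/2 = -9/2 + (E/2 + d/2) = -9/2 + E/2 + d/2)
l(I) = 2*I*(-3 + I) (l(I) = (I + (-3 + 0))*(I + I) = (I - 3)*(2*I) = (-3 + I)*(2*I) = 2*I*(-3 + I))
j = -10374 (j = (6*(2*(-9/2 + (½)*0 + (½)*(-4))*(-3 + (-9/2 + (½)*0 + (½)*(-4)))))*(-14) = (6*(2*(-9/2 + 0 - 2)*(-3 + (-9/2 + 0 - 2))))*(-14) = (6*(2*(-13/2)*(-3 - 13/2)))*(-14) = (6*(2*(-13/2)*(-19/2)))*(-14) = (6*(247/2))*(-14) = 741*(-14) = -10374)
j² = (-10374)² = 107619876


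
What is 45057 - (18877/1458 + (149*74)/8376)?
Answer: 45839272183/1017684 ≈ 45043.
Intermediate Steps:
45057 - (18877/1458 + (149*74)/8376) = 45057 - (18877*(1/1458) + 11026*(1/8376)) = 45057 - (18877/1458 + 5513/4188) = 45057 - 1*14515805/1017684 = 45057 - 14515805/1017684 = 45839272183/1017684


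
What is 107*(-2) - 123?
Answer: -337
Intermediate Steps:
107*(-2) - 123 = -214 - 123 = -337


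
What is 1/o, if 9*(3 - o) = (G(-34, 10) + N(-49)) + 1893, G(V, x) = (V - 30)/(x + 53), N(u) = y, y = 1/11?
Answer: -6237/1292497 ≈ -0.0048255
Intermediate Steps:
y = 1/11 ≈ 0.090909
N(u) = 1/11
G(V, x) = (-30 + V)/(53 + x)
o = -1292497/6237 (o = 3 - (((-30 - 34)/(53 + 10) + 1/11) + 1893)/9 = 3 - ((-64/63 + 1/11) + 1893)/9 = 3 - (-641/693 + 1893)/9 = 3 - ⅑*1311208/693 = 3 - 1311208/6237 = -1292497/6237 ≈ -207.23)
1/o = 1/(-1292497/6237) = -6237/1292497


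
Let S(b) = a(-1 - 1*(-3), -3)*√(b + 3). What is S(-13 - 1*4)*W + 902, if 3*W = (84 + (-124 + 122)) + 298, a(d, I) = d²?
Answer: 902 + 1520*I*√14/3 ≈ 902.0 + 1895.8*I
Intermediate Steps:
S(b) = 4*√(3 + b) (S(b) = (-1 - 1*(-3))²*√(b + 3) = (-1 + 3)²*√(3 + b) = 2²*√(3 + b) = 4*√(3 + b))
W = 380/3 (W = ((84 + (-124 + 122)) + 298)/3 = ((84 - 2) + 298)/3 = (82 + 298)/3 = (⅓)*380 = 380/3 ≈ 126.67)
S(-13 - 1*4)*W + 902 = (4*√(3 + (-13 - 1*4)))*(380/3) + 902 = (4*√(3 + (-13 - 4)))*(380/3) + 902 = (4*√(3 - 17))*(380/3) + 902 = (4*√(-14))*(380/3) + 902 = (4*(I*√14))*(380/3) + 902 = (4*I*√14)*(380/3) + 902 = 1520*I*√14/3 + 902 = 902 + 1520*I*√14/3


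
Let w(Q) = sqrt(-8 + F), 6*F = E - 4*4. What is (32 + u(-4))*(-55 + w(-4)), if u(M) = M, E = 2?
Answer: -1540 + 28*I*sqrt(93)/3 ≈ -1540.0 + 90.007*I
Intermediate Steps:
F = -7/3 (F = (2 - 4*4)/6 = (2 - 16)/6 = (1/6)*(-14) = -7/3 ≈ -2.3333)
w(Q) = I*sqrt(93)/3 (w(Q) = sqrt(-8 - 7/3) = sqrt(-31/3) = I*sqrt(93)/3)
(32 + u(-4))*(-55 + w(-4)) = (32 - 4)*(-55 + I*sqrt(93)/3) = 28*(-55 + I*sqrt(93)/3) = -1540 + 28*I*sqrt(93)/3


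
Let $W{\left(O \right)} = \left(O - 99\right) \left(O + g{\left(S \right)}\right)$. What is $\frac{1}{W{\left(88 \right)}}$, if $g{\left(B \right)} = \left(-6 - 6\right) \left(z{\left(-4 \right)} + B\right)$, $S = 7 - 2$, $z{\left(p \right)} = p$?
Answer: $- \frac{1}{836} \approx -0.0011962$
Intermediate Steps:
$S = 5$ ($S = 7 - 2 = 5$)
$g{\left(B \right)} = 48 - 12 B$ ($g{\left(B \right)} = \left(-6 - 6\right) \left(-4 + B\right) = - 12 \left(-4 + B\right) = 48 - 12 B$)
$W{\left(O \right)} = \left(-99 + O\right) \left(-12 + O\right)$ ($W{\left(O \right)} = \left(O - 99\right) \left(O + \left(48 - 60\right)\right) = \left(-99 + O\right) \left(O + \left(48 - 60\right)\right) = \left(-99 + O\right) \left(O - 12\right) = \left(-99 + O\right) \left(-12 + O\right)$)
$\frac{1}{W{\left(88 \right)}} = \frac{1}{1188 + 88^{2} - 9768} = \frac{1}{1188 + 7744 - 9768} = \frac{1}{-836} = - \frac{1}{836}$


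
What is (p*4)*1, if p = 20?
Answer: 80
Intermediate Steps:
(p*4)*1 = (20*4)*1 = 80*1 = 80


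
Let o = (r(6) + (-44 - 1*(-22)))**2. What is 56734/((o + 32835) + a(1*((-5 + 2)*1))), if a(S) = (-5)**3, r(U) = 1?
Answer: 56734/33151 ≈ 1.7114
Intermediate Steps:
o = 441 (o = (1 + (-44 - 1*(-22)))**2 = (1 + (-44 + 22))**2 = (1 - 22)**2 = (-21)**2 = 441)
a(S) = -125
56734/((o + 32835) + a(1*((-5 + 2)*1))) = 56734/((441 + 32835) - 125) = 56734/(33276 - 125) = 56734/33151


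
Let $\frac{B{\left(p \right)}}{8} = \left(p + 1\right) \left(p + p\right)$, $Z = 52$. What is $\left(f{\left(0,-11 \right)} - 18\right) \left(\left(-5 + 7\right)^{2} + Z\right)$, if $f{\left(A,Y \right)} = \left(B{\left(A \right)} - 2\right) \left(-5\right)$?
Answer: $-448$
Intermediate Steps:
$B{\left(p \right)} = 16 p \left(1 + p\right)$ ($B{\left(p \right)} = 8 \left(p + 1\right) \left(p + p\right) = 8 \left(1 + p\right) 2 p = 8 \cdot 2 p \left(1 + p\right) = 16 p \left(1 + p\right)$)
$f{\left(A,Y \right)} = 10 - 80 A \left(1 + A\right)$ ($f{\left(A,Y \right)} = \left(16 A \left(1 + A\right) - 2\right) \left(-5\right) = \left(-2 + 16 A \left(1 + A\right)\right) \left(-5\right) = 10 - 80 A \left(1 + A\right)$)
$\left(f{\left(0,-11 \right)} - 18\right) \left(\left(-5 + 7\right)^{2} + Z\right) = \left(\left(10 - 0 \left(1 + 0\right)\right) - 18\right) \left(\left(-5 + 7\right)^{2} + 52\right) = \left(\left(10 - 0 \cdot 1\right) - 18\right) \left(2^{2} + 52\right) = \left(\left(10 + 0\right) - 18\right) \left(4 + 52\right) = \left(10 - 18\right) 56 = \left(-8\right) 56 = -448$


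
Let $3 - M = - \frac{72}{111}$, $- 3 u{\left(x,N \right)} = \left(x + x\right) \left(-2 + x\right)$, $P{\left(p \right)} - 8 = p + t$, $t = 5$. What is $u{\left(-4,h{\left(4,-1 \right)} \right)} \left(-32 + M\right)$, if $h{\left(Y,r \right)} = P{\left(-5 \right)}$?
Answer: $\frac{16784}{37} \approx 453.62$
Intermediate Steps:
$P{\left(p \right)} = 13 + p$ ($P{\left(p \right)} = 8 + \left(p + 5\right) = 8 + \left(5 + p\right) = 13 + p$)
$h{\left(Y,r \right)} = 8$ ($h{\left(Y,r \right)} = 13 - 5 = 8$)
$u{\left(x,N \right)} = - \frac{2 x \left(-2 + x\right)}{3}$ ($u{\left(x,N \right)} = - \frac{\left(x + x\right) \left(-2 + x\right)}{3} = - \frac{2 x \left(-2 + x\right)}{3}$)
$M = \frac{135}{37}$ ($M = 3 - - \frac{72}{111} = 3 - \left(-72\right) \frac{1}{111} = 3 - - \frac{24}{37} = 3 + \frac{24}{37} = \frac{135}{37} \approx 3.6486$)
$u{\left(-4,h{\left(4,-1 \right)} \right)} \left(-32 + M\right) = \frac{2}{3} \left(-4\right) \left(2 - -4\right) \left(-32 + \frac{135}{37}\right) = \frac{2}{3} \left(-4\right) \left(2 + 4\right) \left(- \frac{1049}{37}\right) = \frac{2}{3} \left(-4\right) 6 \left(- \frac{1049}{37}\right) = \left(-16\right) \left(- \frac{1049}{37}\right) = \frac{16784}{37}$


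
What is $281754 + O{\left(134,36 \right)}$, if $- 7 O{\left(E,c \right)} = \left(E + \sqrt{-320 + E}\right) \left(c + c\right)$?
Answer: $\frac{1962630}{7} - \frac{72 i \sqrt{186}}{7} \approx 2.8038 \cdot 10^{5} - 140.28 i$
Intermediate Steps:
$O{\left(E,c \right)} = - \frac{2 c \left(E + \sqrt{-320 + E}\right)}{7}$ ($O{\left(E,c \right)} = - \frac{\left(E + \sqrt{-320 + E}\right) \left(c + c\right)}{7} = - \frac{\left(E + \sqrt{-320 + E}\right) 2 c}{7} = - \frac{2 c \left(E + \sqrt{-320 + E}\right)}{7}$)
$281754 + O{\left(134,36 \right)} = 281754 - \frac{72 \left(134 + \sqrt{-320 + 134}\right)}{7} = 281754 - \frac{72 \left(134 + \sqrt{-186}\right)}{7} = 281754 - \frac{72 \left(134 + i \sqrt{186}\right)}{7} = 281754 - \left(\frac{9648}{7} + \frac{72 i \sqrt{186}}{7}\right) = \frac{1962630}{7} - \frac{72 i \sqrt{186}}{7}$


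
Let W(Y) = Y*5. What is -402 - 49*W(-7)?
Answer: 1313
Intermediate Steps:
W(Y) = 5*Y
-402 - 49*W(-7) = -402 - 245*(-7) = -402 - 49*(-35) = -402 + 1715 = 1313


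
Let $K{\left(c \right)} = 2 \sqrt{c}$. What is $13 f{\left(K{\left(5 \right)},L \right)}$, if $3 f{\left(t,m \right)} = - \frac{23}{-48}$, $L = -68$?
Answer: $\frac{299}{144} \approx 2.0764$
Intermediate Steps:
$f{\left(t,m \right)} = \frac{23}{144}$ ($f{\left(t,m \right)} = \frac{\left(-23\right) \frac{1}{-48}}{3} = \frac{\left(-23\right) \left(- \frac{1}{48}\right)}{3} = \frac{1}{3} \cdot \frac{23}{48} = \frac{23}{144}$)
$13 f{\left(K{\left(5 \right)},L \right)} = 13 \cdot \frac{23}{144} = \frac{299}{144}$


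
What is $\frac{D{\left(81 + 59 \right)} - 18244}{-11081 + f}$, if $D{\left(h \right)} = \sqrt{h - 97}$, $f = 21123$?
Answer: $- \frac{9122}{5021} + \frac{\sqrt{43}}{10042} \approx -1.8161$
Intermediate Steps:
$D{\left(h \right)} = \sqrt{-97 + h}$
$\frac{D{\left(81 + 59 \right)} - 18244}{-11081 + f} = \frac{\sqrt{-97 + \left(81 + 59\right)} - 18244}{-11081 + 21123} = \frac{\sqrt{-97 + 140} - 18244}{10042} = \left(\sqrt{43} - 18244\right) \frac{1}{10042} = \left(-18244 + \sqrt{43}\right) \frac{1}{10042} = - \frac{9122}{5021} + \frac{\sqrt{43}}{10042}$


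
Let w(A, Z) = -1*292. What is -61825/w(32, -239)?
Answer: 61825/292 ≈ 211.73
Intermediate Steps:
w(A, Z) = -292
-61825/w(32, -239) = -61825/(-292) = -61825*(-1/292) = 61825/292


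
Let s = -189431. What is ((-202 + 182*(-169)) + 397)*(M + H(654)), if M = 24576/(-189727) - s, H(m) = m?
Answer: -1102231129309297/189727 ≈ -5.8096e+9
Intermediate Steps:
M = 35940150761/189727 (M = 24576/(-189727) - 1*(-189431) = 24576*(-1/189727) + 189431 = -24576/189727 + 189431 = 35940150761/189727 ≈ 1.8943e+5)
((-202 + 182*(-169)) + 397)*(M + H(654)) = ((-202 + 182*(-169)) + 397)*(35940150761/189727 + 654) = ((-202 - 30758) + 397)*(36064232219/189727) = (-30960 + 397)*(36064232219/189727) = -30563*36064232219/189727 = -1102231129309297/189727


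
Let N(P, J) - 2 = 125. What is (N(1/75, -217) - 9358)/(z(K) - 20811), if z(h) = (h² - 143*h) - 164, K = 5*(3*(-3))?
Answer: 9231/12515 ≈ 0.73759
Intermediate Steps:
N(P, J) = 127 (N(P, J) = 2 + 125 = 127)
K = -45 (K = 5*(-9) = -45)
z(h) = -164 + h² - 143*h
(N(1/75, -217) - 9358)/(z(K) - 20811) = (127 - 9358)/((-164 + (-45)² - 143*(-45)) - 20811) = -9231/((-164 + 2025 + 6435) - 20811) = -9231/(8296 - 20811) = -9231/(-12515) = -9231*(-1/12515) = 9231/12515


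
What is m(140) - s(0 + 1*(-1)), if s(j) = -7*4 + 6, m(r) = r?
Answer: 162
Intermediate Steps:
s(j) = -22 (s(j) = -28 + 6 = -22)
m(140) - s(0 + 1*(-1)) = 140 - 1*(-22) = 140 + 22 = 162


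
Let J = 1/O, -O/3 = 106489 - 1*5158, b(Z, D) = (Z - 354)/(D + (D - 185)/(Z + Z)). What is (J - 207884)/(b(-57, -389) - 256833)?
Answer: 197584559410474/244107404368389 ≈ 0.80942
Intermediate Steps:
b(Z, D) = (-354 + Z)/(D + (-185 + D)/(2*Z)) (b(Z, D) = (-354 + Z)/(D + (-185 + D)/((2*Z))) = (-354 + Z)/(D + (-185 + D)*(1/(2*Z))) = (-354 + Z)/(D + (-185 + D)/(2*Z)))
O = -303993 (O = -3*(106489 - 1*5158) = -3*(106489 - 5158) = -3*101331 = -303993)
J = -1/303993 (J = 1/(-303993) = -1/303993 ≈ -3.2895e-6)
(J - 207884)/(b(-57, -389) - 256833) = (-1/303993 - 207884)/(2*(-57)*(-354 - 57)/(-185 - 389 + 2*(-389)*(-57)) - 256833) = -63195280813/(303993*(2*(-57)*(-411)/(-185 - 389 + 44346) - 256833)) = -63195280813/(303993*(2*(-57)*(-411)/43772 - 256833)) = -63195280813/(303993*(2*(-57)*(1/43772)*(-411) - 256833)) = -63195280813/(303993*(23427/21886 - 256833)) = -63195280813/(303993*(-5621023611/21886)) = -63195280813/303993*(-21886/5621023611) = 197584559410474/244107404368389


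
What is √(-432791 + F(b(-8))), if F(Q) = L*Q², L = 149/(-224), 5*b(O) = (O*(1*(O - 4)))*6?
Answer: I*√540982799/35 ≈ 664.54*I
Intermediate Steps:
b(O) = 6*O*(-4 + O)/5 (b(O) = ((O*(1*(O - 4)))*6)/5 = ((O*(1*(-4 + O)))*6)/5 = ((O*(-4 + O))*6)/5 = (6*O*(-4 + O))/5 = 6*O*(-4 + O)/5)
L = -149/224 (L = 149*(-1/224) = -149/224 ≈ -0.66518)
F(Q) = -149*Q²/224
√(-432791 + F(b(-8))) = √(-432791 - 149*2304*(-4 - 8)²/25/224) = √(-432791 - 149*((6/5)*(-8)*(-12))²/224) = √(-432791 - 149*(576/5)²/224) = √(-432791 - 149/224*331776/25) = √(-432791 - 1544832/175) = √(-77283257/175) = I*√540982799/35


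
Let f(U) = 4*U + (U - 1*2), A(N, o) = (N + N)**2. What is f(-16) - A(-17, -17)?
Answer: -1238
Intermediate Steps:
A(N, o) = 4*N**2 (A(N, o) = (2*N)**2 = 4*N**2)
f(U) = -2 + 5*U (f(U) = 4*U + (U - 2) = 4*U + (-2 + U) = -2 + 5*U)
f(-16) - A(-17, -17) = (-2 + 5*(-16)) - 4*(-17)**2 = (-2 - 80) - 4*289 = -82 - 1*1156 = -82 - 1156 = -1238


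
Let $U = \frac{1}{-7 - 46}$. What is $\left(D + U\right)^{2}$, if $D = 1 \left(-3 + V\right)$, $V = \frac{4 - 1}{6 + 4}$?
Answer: $\frac{2076481}{280900} \approx 7.3922$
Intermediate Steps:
$U = - \frac{1}{53}$ ($U = \frac{1}{-53} = - \frac{1}{53} \approx -0.018868$)
$V = \frac{3}{10} \approx 0.3$
$D = - \frac{27}{10}$ ($D = 1 \left(-3 + \frac{3}{10}\right) = 1 \left(- \frac{27}{10}\right) = - \frac{27}{10} \approx -2.7$)
$\left(D + U\right)^{2} = \left(- \frac{27}{10} - \frac{1}{53}\right)^{2} = \left(- \frac{1441}{530}\right)^{2} = \frac{2076481}{280900}$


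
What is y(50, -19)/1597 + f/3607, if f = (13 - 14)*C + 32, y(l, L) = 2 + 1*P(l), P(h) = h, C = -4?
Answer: 245056/5760379 ≈ 0.042542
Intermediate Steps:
y(l, L) = 2 + l (y(l, L) = 2 + 1*l = 2 + l)
f = 36 (f = (13 - 14)*(-4) + 32 = -1*(-4) + 32 = 4 + 32 = 36)
y(50, -19)/1597 + f/3607 = (2 + 50)/1597 + 36/3607 = 52*(1/1597) + 36*(1/3607) = 52/1597 + 36/3607 = 245056/5760379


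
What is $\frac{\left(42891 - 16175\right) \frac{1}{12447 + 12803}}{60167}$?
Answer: $\frac{13358}{759608375} \approx 1.7585 \cdot 10^{-5}$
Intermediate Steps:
$\frac{\left(42891 - 16175\right) \frac{1}{12447 + 12803}}{60167} = \frac{26716}{25250} \cdot \frac{1}{60167} = 26716 \cdot \frac{1}{25250} \cdot \frac{1}{60167} = \frac{13358}{12625} \cdot \frac{1}{60167} = \frac{13358}{759608375}$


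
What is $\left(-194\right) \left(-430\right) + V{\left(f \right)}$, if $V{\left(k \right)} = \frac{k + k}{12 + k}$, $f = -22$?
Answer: $\frac{417122}{5} \approx 83424.0$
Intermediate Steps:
$V{\left(k \right)} = \frac{2 k}{12 + k}$
$\left(-194\right) \left(-430\right) + V{\left(f \right)} = \left(-194\right) \left(-430\right) + 2 \left(-22\right) \frac{1}{12 - 22} = 83420 + 2 \left(-22\right) \frac{1}{-10} = 83420 + 2 \left(-22\right) \left(- \frac{1}{10}\right) = 83420 + \frac{22}{5} = \frac{417122}{5}$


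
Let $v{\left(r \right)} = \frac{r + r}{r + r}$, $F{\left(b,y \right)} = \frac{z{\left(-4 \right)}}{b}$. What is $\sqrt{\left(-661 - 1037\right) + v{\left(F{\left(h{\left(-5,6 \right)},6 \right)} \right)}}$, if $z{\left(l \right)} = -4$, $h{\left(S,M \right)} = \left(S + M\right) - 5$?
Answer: $i \sqrt{1697} \approx 41.195 i$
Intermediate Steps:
$h{\left(S,M \right)} = -5 + M + S$ ($h{\left(S,M \right)} = \left(M + S\right) - 5 = -5 + M + S$)
$F{\left(b,y \right)} = - \frac{4}{b}$
$v{\left(r \right)} = 1$ ($v{\left(r \right)} = \frac{2 r}{2 r} = 2 r \frac{1}{2 r} = 1$)
$\sqrt{\left(-661 - 1037\right) + v{\left(F{\left(h{\left(-5,6 \right)},6 \right)} \right)}} = \sqrt{\left(-661 - 1037\right) + 1} = \sqrt{-1698 + 1} = \sqrt{-1697} = i \sqrt{1697}$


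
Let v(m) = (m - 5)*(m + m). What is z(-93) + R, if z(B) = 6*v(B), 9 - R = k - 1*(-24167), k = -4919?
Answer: 90129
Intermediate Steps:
R = -19239 (R = 9 - (-4919 - 1*(-24167)) = 9 - (-4919 + 24167) = 9 - 1*19248 = 9 - 19248 = -19239)
v(m) = 2*m*(-5 + m) (v(m) = (-5 + m)*(2*m) = 2*m*(-5 + m))
z(B) = 12*B*(-5 + B) (z(B) = 6*(2*B*(-5 + B)) = 12*B*(-5 + B))
z(-93) + R = 12*(-93)*(-5 - 93) - 19239 = 12*(-93)*(-98) - 19239 = 109368 - 19239 = 90129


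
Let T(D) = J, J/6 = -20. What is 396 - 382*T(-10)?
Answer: 46236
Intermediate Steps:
J = -120 (J = 6*(-20) = -120)
T(D) = -120
396 - 382*T(-10) = 396 - 382*(-120) = 396 + 45840 = 46236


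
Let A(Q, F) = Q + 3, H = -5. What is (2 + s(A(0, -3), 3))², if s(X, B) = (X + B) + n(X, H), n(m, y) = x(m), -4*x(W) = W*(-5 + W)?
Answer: 361/4 ≈ 90.250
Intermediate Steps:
x(W) = -W*(-5 + W)/4
n(m, y) = m*(5 - m)/4
A(Q, F) = 3 + Q
s(X, B) = B + X + X*(5 - X)/4 (s(X, B) = (X + B) + X*(5 - X)/4 = (B + X) + X*(5 - X)/4 = B + X + X*(5 - X)/4)
(2 + s(A(0, -3), 3))² = (2 + (3 + (3 + 0) - (3 + 0)*(-5 + (3 + 0))/4))² = (2 + (3 + 3 - ¼*3*(-5 + 3)))² = (2 + (3 + 3 - ¼*3*(-2)))² = (2 + (3 + 3 + 3/2))² = (2 + 15/2)² = (19/2)² = 361/4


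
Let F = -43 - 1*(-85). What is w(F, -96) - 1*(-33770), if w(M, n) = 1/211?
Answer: 7125471/211 ≈ 33770.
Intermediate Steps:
F = 42 (F = -43 + 85 = 42)
w(M, n) = 1/211
w(F, -96) - 1*(-33770) = 1/211 - 1*(-33770) = 1/211 + 33770 = 7125471/211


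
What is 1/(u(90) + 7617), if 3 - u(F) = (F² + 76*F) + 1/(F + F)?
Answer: -180/1317601 ≈ -0.00013661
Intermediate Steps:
u(F) = 3 - F² - 76*F - 1/(2*F) (u(F) = 3 - ((F² + 76*F) + 1/(F + F)) = 3 - ((F² + 76*F) + 1/(2*F)) = 3 - (F² + 1/(2*F) + 76*F) = 3 + (-F² - 76*F - 1/(2*F)) = 3 - F² - 76*F - 1/(2*F))
1/(u(90) + 7617) = 1/((3 - 1*90² - 76*90 - ½/90) + 7617) = 1/((3 - 1*8100 - 6840 - ½*1/90) + 7617) = 1/((3 - 8100 - 6840 - 1/180) + 7617) = 1/(-2688661/180 + 7617) = 1/(-1317601/180) = -180/1317601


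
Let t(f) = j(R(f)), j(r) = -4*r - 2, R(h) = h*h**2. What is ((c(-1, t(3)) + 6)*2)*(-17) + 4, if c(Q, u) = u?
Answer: 3540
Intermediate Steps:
R(h) = h**3
j(r) = -2 - 4*r
t(f) = -2 - 4*f**3
((c(-1, t(3)) + 6)*2)*(-17) + 4 = (((-2 - 4*3**3) + 6)*2)*(-17) + 4 = (((-2 - 4*27) + 6)*2)*(-17) + 4 = (((-2 - 108) + 6)*2)*(-17) + 4 = ((-110 + 6)*2)*(-17) + 4 = -104*2*(-17) + 4 = -208*(-17) + 4 = 3536 + 4 = 3540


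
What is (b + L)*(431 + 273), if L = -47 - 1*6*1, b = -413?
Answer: -328064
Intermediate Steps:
L = -53 (L = -47 - 6*1 = -47 - 6 = -53)
(b + L)*(431 + 273) = (-413 - 53)*(431 + 273) = -466*704 = -328064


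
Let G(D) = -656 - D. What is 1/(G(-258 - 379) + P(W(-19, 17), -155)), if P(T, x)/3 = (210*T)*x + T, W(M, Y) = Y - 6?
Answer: -1/1074136 ≈ -9.3098e-7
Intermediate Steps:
W(M, Y) = -6 + Y
P(T, x) = 3*T + 630*T*x (P(T, x) = 3*((210*T)*x + T) = 3*(210*T*x + T) = 3*(T + 210*T*x) = 3*T + 630*T*x)
1/(G(-258 - 379) + P(W(-19, 17), -155)) = 1/((-656 - (-258 - 379)) + 3*(-6 + 17)*(1 + 210*(-155))) = 1/((-656 - 1*(-637)) + 3*11*(1 - 32550)) = 1/((-656 + 637) + 3*11*(-32549)) = 1/(-19 - 1074117) = 1/(-1074136) = -1/1074136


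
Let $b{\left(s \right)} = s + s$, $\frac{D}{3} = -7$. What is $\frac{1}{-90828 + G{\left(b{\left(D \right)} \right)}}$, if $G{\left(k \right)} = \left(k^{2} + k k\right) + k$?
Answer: $- \frac{1}{87342} \approx -1.1449 \cdot 10^{-5}$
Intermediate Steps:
$D = -21$ ($D = 3 \left(-7\right) = -21$)
$b{\left(s \right)} = 2 s$
$G{\left(k \right)} = k + 2 k^{2}$ ($G{\left(k \right)} = \left(k^{2} + k^{2}\right) + k = 2 k^{2} + k = k + 2 k^{2}$)
$\frac{1}{-90828 + G{\left(b{\left(D \right)} \right)}} = \frac{1}{-90828 + 2 \left(-21\right) \left(1 + 2 \cdot 2 \left(-21\right)\right)} = \frac{1}{-90828 - 42 \left(1 + 2 \left(-42\right)\right)} = \frac{1}{-90828 - 42 \left(1 - 84\right)} = \frac{1}{-90828 - -3486} = \frac{1}{-90828 + 3486} = \frac{1}{-87342} = - \frac{1}{87342}$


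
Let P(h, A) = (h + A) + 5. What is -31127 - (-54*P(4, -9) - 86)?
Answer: -31041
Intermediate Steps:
P(h, A) = 5 + A + h (P(h, A) = (A + h) + 5 = 5 + A + h)
-31127 - (-54*P(4, -9) - 86) = -31127 - (-54*(5 - 9 + 4) - 86) = -31127 - (-54*0 - 86) = -31127 - (0 - 86) = -31127 - 1*(-86) = -31127 + 86 = -31041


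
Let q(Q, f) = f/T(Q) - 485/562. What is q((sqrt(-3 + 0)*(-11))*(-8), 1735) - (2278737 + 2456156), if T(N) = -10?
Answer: -1330553929/281 ≈ -4.7351e+6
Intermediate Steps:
q(Q, f) = -485/562 - f/10 (q(Q, f) = f/(-10) - 485/562 = f*(-1/10) - 485*1/562 = -f/10 - 485/562 = -485/562 - f/10)
q((sqrt(-3 + 0)*(-11))*(-8), 1735) - (2278737 + 2456156) = (-485/562 - 1/10*1735) - (2278737 + 2456156) = (-485/562 - 347/2) - 1*4734893 = -48996/281 - 4734893 = -1330553929/281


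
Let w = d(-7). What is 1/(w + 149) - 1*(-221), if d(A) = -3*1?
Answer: 32267/146 ≈ 221.01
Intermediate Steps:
d(A) = -3
w = -3
1/(w + 149) - 1*(-221) = 1/(-3 + 149) - 1*(-221) = 1/146 + 221 = 32267/146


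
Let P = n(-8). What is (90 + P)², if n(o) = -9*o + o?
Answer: 23716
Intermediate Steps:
n(o) = -8*o
P = 64 (P = -8*(-8) = 64)
(90 + P)² = (90 + 64)² = 154² = 23716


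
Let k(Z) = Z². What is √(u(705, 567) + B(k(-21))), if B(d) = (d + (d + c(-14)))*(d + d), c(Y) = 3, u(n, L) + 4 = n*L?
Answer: √1180301 ≈ 1086.4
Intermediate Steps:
u(n, L) = -4 + L*n (u(n, L) = -4 + n*L = -4 + L*n)
B(d) = 2*d*(3 + 2*d) (B(d) = (d + (d + 3))*(d + d) = (d + (3 + d))*(2*d) = (3 + 2*d)*(2*d) = 2*d*(3 + 2*d))
√(u(705, 567) + B(k(-21))) = √((-4 + 567*705) + 2*(-21)²*(3 + 2*(-21)²)) = √((-4 + 399735) + 2*441*(3 + 2*441)) = √(399731 + 2*441*(3 + 882)) = √(399731 + 2*441*885) = √(399731 + 780570) = √1180301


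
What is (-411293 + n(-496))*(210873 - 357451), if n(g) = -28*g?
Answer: 58250830090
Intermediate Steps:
(-411293 + n(-496))*(210873 - 357451) = (-411293 - 28*(-496))*(210873 - 357451) = (-411293 + 13888)*(-146578) = -397405*(-146578) = 58250830090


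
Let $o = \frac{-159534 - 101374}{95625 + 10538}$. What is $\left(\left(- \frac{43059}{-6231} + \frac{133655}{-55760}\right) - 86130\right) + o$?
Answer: $- \frac{6831952319948995}{79323294992} \approx -86128.0$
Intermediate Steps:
$o = - \frac{260908}{106163} \approx -2.4576$
$\left(\left(- \frac{43059}{-6231} + \frac{133655}{-55760}\right) - 86130\right) + o = \left(\left(- \frac{43059}{-6231} + \frac{133655}{-55760}\right) - 86130\right) - \frac{260908}{106163} = \left(\left(\left(-43059\right) \left(- \frac{1}{6231}\right) + 133655 \left(- \frac{1}{55760}\right)\right) - 86130\right) - \frac{260908}{106163} = \left(\left(\frac{463}{67} - \frac{26731}{11152}\right) - 86130\right) - \frac{260908}{106163} = \left(\frac{3372399}{747184} - 86130\right) - \frac{260908}{106163} = - \frac{64351585521}{747184} - \frac{260908}{106163} = - \frac{6831952319948995}{79323294992}$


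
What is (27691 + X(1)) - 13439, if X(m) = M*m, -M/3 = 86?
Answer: 13994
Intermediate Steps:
M = -258 (M = -3*86 = -258)
X(m) = -258*m
(27691 + X(1)) - 13439 = (27691 - 258*1) - 13439 = (27691 - 258) - 13439 = 27433 - 13439 = 13994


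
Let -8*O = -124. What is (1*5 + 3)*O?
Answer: 124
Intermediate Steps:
O = 31/2 (O = -⅛*(-124) = 31/2 ≈ 15.500)
(1*5 + 3)*O = (1*5 + 3)*(31/2) = (5 + 3)*(31/2) = 8*(31/2) = 124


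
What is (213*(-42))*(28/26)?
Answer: -125244/13 ≈ -9634.2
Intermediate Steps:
(213*(-42))*(28/26) = -250488/26 = -8946*14/13 = -125244/13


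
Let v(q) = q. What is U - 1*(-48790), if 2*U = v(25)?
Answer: 97605/2 ≈ 48803.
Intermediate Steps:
U = 25/2 (U = (1/2)*25 = 25/2 ≈ 12.500)
U - 1*(-48790) = 25/2 - 1*(-48790) = 25/2 + 48790 = 97605/2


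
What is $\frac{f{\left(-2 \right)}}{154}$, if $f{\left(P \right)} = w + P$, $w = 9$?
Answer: $\frac{1}{22} \approx 0.045455$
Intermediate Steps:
$f{\left(P \right)} = 9 + P$
$\frac{f{\left(-2 \right)}}{154} = \frac{9 - 2}{154} = 7 \cdot \frac{1}{154} = \frac{1}{22}$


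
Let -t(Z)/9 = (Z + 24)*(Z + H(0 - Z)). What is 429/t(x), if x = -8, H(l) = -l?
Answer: 143/768 ≈ 0.18620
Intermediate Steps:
t(Z) = -18*Z*(24 + Z) (t(Z) = -9*(Z + 24)*(Z - (0 - Z)) = -9*(24 + Z)*(Z - (-1)*Z) = -9*(24 + Z)*(Z + Z) = -9*(24 + Z)*2*Z = -18*Z*(24 + Z))
429/t(x) = 429/((18*(-8)*(-24 - 1*(-8)))) = 429/((18*(-8)*(-24 + 8))) = 429/((18*(-8)*(-16))) = 429/2304 = 429*(1/2304) = 143/768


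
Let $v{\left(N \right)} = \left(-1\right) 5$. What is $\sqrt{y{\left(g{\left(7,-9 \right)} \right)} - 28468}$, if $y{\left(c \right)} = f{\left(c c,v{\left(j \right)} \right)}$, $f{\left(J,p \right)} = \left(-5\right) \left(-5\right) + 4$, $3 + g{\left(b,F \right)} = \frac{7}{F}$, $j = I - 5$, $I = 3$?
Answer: $i \sqrt{28439} \approx 168.64 i$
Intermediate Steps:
$j = -2$ ($j = 3 - 5 = -2$)
$g{\left(b,F \right)} = -3 + \frac{7}{F}$
$v{\left(N \right)} = -5$
$f{\left(J,p \right)} = 29$ ($f{\left(J,p \right)} = 25 + 4 = 29$)
$y{\left(c \right)} = 29$
$\sqrt{y{\left(g{\left(7,-9 \right)} \right)} - 28468} = \sqrt{29 - 28468} = \sqrt{-28439} = i \sqrt{28439}$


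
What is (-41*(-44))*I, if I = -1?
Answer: -1804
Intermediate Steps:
(-41*(-44))*I = -41*(-44)*(-1) = 1804*(-1) = -1804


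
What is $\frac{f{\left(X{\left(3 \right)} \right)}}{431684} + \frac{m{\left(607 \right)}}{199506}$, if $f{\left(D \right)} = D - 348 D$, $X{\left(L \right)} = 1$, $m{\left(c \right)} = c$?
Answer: $\frac{96401803}{43061774052} \approx 0.0022387$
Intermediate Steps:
$f{\left(D \right)} = - 347 D$
$\frac{f{\left(X{\left(3 \right)} \right)}}{431684} + \frac{m{\left(607 \right)}}{199506} = \frac{\left(-347\right) 1}{431684} + \frac{607}{199506} = \left(-347\right) \frac{1}{431684} + 607 \cdot \frac{1}{199506} = - \frac{347}{431684} + \frac{607}{199506} = \frac{96401803}{43061774052}$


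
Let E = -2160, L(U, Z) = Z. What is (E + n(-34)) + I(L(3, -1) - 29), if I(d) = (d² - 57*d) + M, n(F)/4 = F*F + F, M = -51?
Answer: 4887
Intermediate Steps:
n(F) = 4*F + 4*F² (n(F) = 4*(F*F + F) = 4*(F² + F) = 4*(F + F²) = 4*F + 4*F²)
I(d) = -51 + d² - 57*d (I(d) = (d² - 57*d) - 51 = -51 + d² - 57*d)
(E + n(-34)) + I(L(3, -1) - 29) = (-2160 + 4*(-34)*(1 - 34)) + (-51 + (-1 - 29)² - 57*(-1 - 29)) = (-2160 + 4*(-34)*(-33)) + (-51 + (-30)² - 57*(-30)) = (-2160 + 4488) + (-51 + 900 + 1710) = 2328 + 2559 = 4887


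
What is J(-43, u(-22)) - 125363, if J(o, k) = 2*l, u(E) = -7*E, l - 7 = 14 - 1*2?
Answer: -125325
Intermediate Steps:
l = 19 (l = 7 + (14 - 1*2) = 7 + (14 - 2) = 7 + 12 = 19)
J(o, k) = 38 (J(o, k) = 2*19 = 38)
J(-43, u(-22)) - 125363 = 38 - 125363 = -125325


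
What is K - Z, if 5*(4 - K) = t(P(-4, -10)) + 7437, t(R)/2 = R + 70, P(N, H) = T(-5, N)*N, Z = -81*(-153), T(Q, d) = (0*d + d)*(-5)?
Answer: -69362/5 ≈ -13872.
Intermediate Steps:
T(Q, d) = -5*d (T(Q, d) = (0 + d)*(-5) = d*(-5) = -5*d)
Z = 12393
P(N, H) = -5*N² (P(N, H) = (-5*N)*N = -5*N²)
t(R) = 140 + 2*R (t(R) = 2*(R + 70) = 2*(70 + R) = 140 + 2*R)
K = -7397/5 (K = 4 - ((140 + 2*(-5*(-4)²)) + 7437)/5 = 4 - ((140 + 2*(-5*16)) + 7437)/5 = 4 - ((140 + 2*(-80)) + 7437)/5 = 4 - ((140 - 160) + 7437)/5 = 4 - (-20 + 7437)/5 = 4 - ⅕*7417 = 4 - 7417/5 = -7397/5 ≈ -1479.4)
K - Z = -7397/5 - 1*12393 = -7397/5 - 12393 = -69362/5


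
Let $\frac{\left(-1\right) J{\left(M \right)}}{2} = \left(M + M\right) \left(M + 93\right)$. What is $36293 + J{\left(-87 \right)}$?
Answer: $38381$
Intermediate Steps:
$J{\left(M \right)} = - 4 M \left(93 + M\right)$ ($J{\left(M \right)} = - 2 \left(M + M\right) \left(M + 93\right) = - 2 \cdot 2 M \left(93 + M\right) = - 4 M \left(93 + M\right)$)
$36293 + J{\left(-87 \right)} = 36293 - - 348 \left(93 - 87\right) = 36293 - \left(-348\right) 6 = 36293 + 2088 = 38381$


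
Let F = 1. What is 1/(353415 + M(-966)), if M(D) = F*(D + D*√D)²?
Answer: -I/(1866312*√966 + 900142125*I) ≈ -1.1063e-9 - 7.1294e-11*I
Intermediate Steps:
M(D) = (D + D^(3/2))² (M(D) = 1*(D + D*√D)² = 1*(D + D^(3/2))² = (D + D^(3/2))²)
1/(353415 + M(-966)) = 1/(353415 + (-966 + (-966)^(3/2))²) = 1/(353415 + (-966 - 966*I*√966)²)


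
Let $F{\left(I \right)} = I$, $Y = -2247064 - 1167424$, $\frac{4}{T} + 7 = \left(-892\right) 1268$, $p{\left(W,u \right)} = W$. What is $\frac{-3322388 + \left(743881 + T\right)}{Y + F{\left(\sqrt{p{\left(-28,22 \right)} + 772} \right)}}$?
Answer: $\frac{248954917939483679}{329668905219159705} + \frac{583290772589 \sqrt{186}}{1318675620876638820} \approx 0.75517$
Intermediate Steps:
$T = - \frac{4}{1131063}$ ($T = \frac{4}{-7 - 1131056} = \frac{4}{-1131063} = 4 \left(- \frac{1}{1131063}\right) = - \frac{4}{1131063} \approx -3.5365 \cdot 10^{-6}$)
$Y = -3414488$
$\frac{-3322388 + \left(743881 + T\right)}{Y + F{\left(\sqrt{p{\left(-28,22 \right)} + 772} \right)}} = \frac{-3322388 + \left(743881 - \frac{4}{1131063}\right)}{-3414488 + \sqrt{-28 + 772}} = \frac{-3322388 + \frac{841376275499}{1131063}}{-3414488 + \sqrt{744}} = - \frac{2916453862945}{1131063 \left(-3414488 + 2 \sqrt{186}\right)}$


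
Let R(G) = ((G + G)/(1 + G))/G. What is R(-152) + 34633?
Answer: 5229581/151 ≈ 34633.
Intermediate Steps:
R(G) = 2/(1 + G) (R(G) = ((2*G)/(1 + G))/G = (2*G/(1 + G))/G = 2/(1 + G))
R(-152) + 34633 = 2/(1 - 152) + 34633 = 2/(-151) + 34633 = 2*(-1/151) + 34633 = -2/151 + 34633 = 5229581/151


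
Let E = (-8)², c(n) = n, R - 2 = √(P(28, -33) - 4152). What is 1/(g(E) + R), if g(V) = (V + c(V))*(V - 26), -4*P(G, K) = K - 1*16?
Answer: 19464/94728383 - 2*I*√16559/94728383 ≈ 0.00020547 - 2.7169e-6*I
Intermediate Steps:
P(G, K) = 4 - K/4 (P(G, K) = -(K - 1*16)/4 = -(K - 16)/4 = -(-16 + K)/4 = 4 - K/4)
R = 2 + I*√16559/2 (R = 2 + √((4 - ¼*(-33)) - 4152) = 2 + √((4 + 33/4) - 4152) = 2 + √(49/4 - 4152) = 2 + √(-16559/4) = 2 + I*√16559/2 ≈ 2.0 + 64.341*I)
E = 64
g(V) = 2*V*(-26 + V) (g(V) = (V + V)*(V - 26) = (2*V)*(-26 + V) = 2*V*(-26 + V))
1/(g(E) + R) = 1/(2*64*(-26 + 64) + (2 + I*√16559/2)) = 1/(2*64*38 + (2 + I*√16559/2)) = 1/(4864 + (2 + I*√16559/2)) = 1/(4866 + I*√16559/2)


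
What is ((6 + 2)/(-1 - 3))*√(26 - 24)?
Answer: -2*√2 ≈ -2.8284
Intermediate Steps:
((6 + 2)/(-1 - 3))*√(26 - 24) = (8/(-4))*√2 = (8*(-¼))*√2 = -2*√2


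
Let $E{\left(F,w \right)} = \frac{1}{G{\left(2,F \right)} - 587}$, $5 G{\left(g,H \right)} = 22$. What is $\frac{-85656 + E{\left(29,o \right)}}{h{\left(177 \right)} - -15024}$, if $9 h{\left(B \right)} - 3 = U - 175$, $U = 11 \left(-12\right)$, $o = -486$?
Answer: $- \frac{748547799}{130999552} \approx -5.7141$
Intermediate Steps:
$U = -132$
$G{\left(g,H \right)} = \frac{22}{5}$ ($G{\left(g,H \right)} = \frac{1}{5} \cdot 22 = \frac{22}{5}$)
$h{\left(B \right)} = - \frac{304}{9}$ ($h{\left(B \right)} = \frac{1}{3} + \frac{-132 - 175}{9} = \frac{1}{3} + \frac{1}{9} \left(-307\right) = \frac{1}{3} - \frac{307}{9} = - \frac{304}{9}$)
$E{\left(F,w \right)} = - \frac{5}{2913}$ ($E{\left(F,w \right)} = \frac{1}{\frac{22}{5} - 587} = \frac{1}{- \frac{2913}{5}} = - \frac{5}{2913}$)
$\frac{-85656 + E{\left(29,o \right)}}{h{\left(177 \right)} - -15024} = \frac{-85656 - \frac{5}{2913}}{- \frac{304}{9} - -15024} = - \frac{249515933}{2913 \left(- \frac{304}{9} + 15024\right)} = - \frac{249515933}{2913 \cdot \frac{134912}{9}} = \left(- \frac{249515933}{2913}\right) \frac{9}{134912} = - \frac{748547799}{130999552}$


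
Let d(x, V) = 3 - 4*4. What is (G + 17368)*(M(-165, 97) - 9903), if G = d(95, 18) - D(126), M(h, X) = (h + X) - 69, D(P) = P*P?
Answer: -14849160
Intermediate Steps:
D(P) = P²
d(x, V) = -13 (d(x, V) = 3 - 16 = -13)
M(h, X) = -69 + X + h (M(h, X) = (X + h) - 69 = -69 + X + h)
G = -15889 (G = -13 - 1*126² = -13 - 1*15876 = -13 - 15876 = -15889)
(G + 17368)*(M(-165, 97) - 9903) = (-15889 + 17368)*((-69 + 97 - 165) - 9903) = 1479*(-137 - 9903) = 1479*(-10040) = -14849160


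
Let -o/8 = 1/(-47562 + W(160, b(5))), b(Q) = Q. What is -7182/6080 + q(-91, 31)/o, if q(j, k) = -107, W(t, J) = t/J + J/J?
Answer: -101712249/160 ≈ -6.3570e+5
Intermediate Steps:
W(t, J) = 1 + t/J (W(t, J) = t/J + 1 = 1 + t/J)
o = 8/47529 (o = -8/(-47562 + (5 + 160)/5) = -8/(-47562 + (⅕)*165) = -8/(-47562 + 33) = -8/(-47529) = -8*(-1/47529) = 8/47529 ≈ 0.00016832)
-7182/6080 + q(-91, 31)/o = -7182/6080 - 107/8/47529 = -7182*1/6080 - 107*47529/8 = -189/160 - 5085603/8 = -101712249/160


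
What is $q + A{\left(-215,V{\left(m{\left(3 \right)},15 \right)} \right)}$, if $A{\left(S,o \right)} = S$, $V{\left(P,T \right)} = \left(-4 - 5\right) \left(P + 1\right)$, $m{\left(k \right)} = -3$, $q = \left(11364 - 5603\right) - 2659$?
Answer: $2887$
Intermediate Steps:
$q = 3102$ ($q = 5761 - 2659 = 3102$)
$V{\left(P,T \right)} = -9 - 9 P$ ($V{\left(P,T \right)} = - 9 \left(1 + P\right) = -9 - 9 P$)
$q + A{\left(-215,V{\left(m{\left(3 \right)},15 \right)} \right)} = 3102 - 215 = 2887$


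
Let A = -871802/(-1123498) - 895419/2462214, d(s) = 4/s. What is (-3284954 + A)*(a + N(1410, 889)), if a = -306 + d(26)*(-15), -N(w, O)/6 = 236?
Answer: 16974782166654064248696/2996816879953 ≈ 5.6643e+9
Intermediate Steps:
N(w, O) = -1416 (N(w, O) = -6*236 = -1416)
A = 190093605661/461048750762 (A = -871802*(-1/1123498) - 895419*1/2462214 = 435901/561749 - 298473/820738 = 190093605661/461048750762 ≈ 0.41231)
a = -4008/13 (a = -306 + (4/26)*(-15) = -306 + (4*(1/26))*(-15) = -306 + (2/13)*(-15) = -306 - 30/13 = -4008/13 ≈ -308.31)
(-3284954 + A)*(a + N(1410, 889)) = (-3284954 + 190093605661/461048750762)*(-4008/13 - 1416) = -1514523747917029287/461048750762*(-22416/13) = 16974782166654064248696/2996816879953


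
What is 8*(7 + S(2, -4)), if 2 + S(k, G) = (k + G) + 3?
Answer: 48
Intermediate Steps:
S(k, G) = 1 + G + k (S(k, G) = -2 + ((k + G) + 3) = -2 + ((G + k) + 3) = -2 + (3 + G + k) = 1 + G + k)
8*(7 + S(2, -4)) = 8*(7 + (1 - 4 + 2)) = 8*(7 - 1) = 8*6 = 48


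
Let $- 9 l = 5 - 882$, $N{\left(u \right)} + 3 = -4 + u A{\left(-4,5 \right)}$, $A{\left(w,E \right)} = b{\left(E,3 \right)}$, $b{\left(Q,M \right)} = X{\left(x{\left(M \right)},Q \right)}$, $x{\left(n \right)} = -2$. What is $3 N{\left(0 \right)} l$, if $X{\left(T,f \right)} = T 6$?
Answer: $- \frac{6139}{3} \approx -2046.3$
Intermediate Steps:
$X{\left(T,f \right)} = 6 T$
$b{\left(Q,M \right)} = -12$ ($b{\left(Q,M \right)} = 6 \left(-2\right) = -12$)
$A{\left(w,E \right)} = -12$
$N{\left(u \right)} = -7 - 12 u$ ($N{\left(u \right)} = -3 + \left(-4 + u \left(-12\right)\right) = -3 - \left(4 + 12 u\right) = -7 - 12 u$)
$l = \frac{877}{9}$ ($l = - \frac{5 - 882}{9} = \left(- \frac{1}{9}\right) \left(-877\right) = \frac{877}{9} \approx 97.444$)
$3 N{\left(0 \right)} l = 3 \left(-7 - 0\right) \frac{877}{9} = 3 \left(-7 + 0\right) \frac{877}{9} = 3 \left(-7\right) \frac{877}{9} = \left(-21\right) \frac{877}{9} = - \frac{6139}{3}$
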